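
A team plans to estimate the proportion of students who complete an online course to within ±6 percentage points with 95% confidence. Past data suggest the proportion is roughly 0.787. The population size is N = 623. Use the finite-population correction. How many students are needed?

140

For a proportion with margin E = 0.06 at 95% confidence, z = 1.960.
n = p̂(1−p̂)(z/E)² = 0.787 × 0.213 × (1.960/0.06)² = 178.88 — call this n₀.
Finite-population correction with N = 623: n = n₀ / (1 + (n₀−1)/N) = 178.88 / 1.286 = 139.10
Round up: n = 140.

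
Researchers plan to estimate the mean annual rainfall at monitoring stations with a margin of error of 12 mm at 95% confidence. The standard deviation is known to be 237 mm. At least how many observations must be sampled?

1499

For a mean, the margin of error is E = z·σ/√n, so n = (zσ/E)².
At 95% confidence, z = 1.960.
n = (1.960 × 237 / 12)² = 1498.46
Round up: n = 1499.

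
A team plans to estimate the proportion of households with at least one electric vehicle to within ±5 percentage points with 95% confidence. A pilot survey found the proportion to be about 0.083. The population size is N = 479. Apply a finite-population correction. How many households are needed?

For a proportion with margin E = 0.05 at 95% confidence, z = 1.960.
n = p̂(1−p̂)(z/E)² = 0.083 × 0.917 × (1.960/0.05)² = 116.96 — call this n₀.
Finite-population correction with N = 479: n = n₀ / (1 + (n₀−1)/N) = 116.96 / 1.242 = 94.17
Round up: n = 95.

95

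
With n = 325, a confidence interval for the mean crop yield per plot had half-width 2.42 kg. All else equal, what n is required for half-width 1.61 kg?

Margin of error scales as 1/√n, so n₂ = n₁·(E₁/E₂)².
n₂ = 325 × (2.42/1.61)² = 325 × 2.259 = 734.17
Round up: n₂ = 735.

735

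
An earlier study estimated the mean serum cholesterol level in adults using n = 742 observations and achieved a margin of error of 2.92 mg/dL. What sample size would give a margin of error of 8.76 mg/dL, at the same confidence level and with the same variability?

n = 83

Margin of error scales as 1/√n, so n₂ = n₁·(E₁/E₂)².
n₂ = 742 × (2.92/8.76)² = 742 × 0.1111 = 82.44
Round up: n₂ = 83.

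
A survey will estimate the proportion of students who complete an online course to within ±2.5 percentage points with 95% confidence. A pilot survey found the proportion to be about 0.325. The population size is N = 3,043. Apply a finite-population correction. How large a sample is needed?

n = 935

For a proportion with margin E = 0.025 at 95% confidence, z = 1.960.
n = p̂(1−p̂)(z/E)² = 0.325 × 0.675 × (1.960/0.025)² = 1348.40 — call this n₀.
Finite-population correction with N = 3,043: n = n₀ / (1 + (n₀−1)/N) = 1348.40 / 1.443 = 934.44
Round up: n = 935.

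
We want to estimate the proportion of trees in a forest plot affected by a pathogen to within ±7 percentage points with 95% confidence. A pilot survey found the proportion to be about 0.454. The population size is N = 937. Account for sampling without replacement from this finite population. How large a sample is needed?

For a proportion with margin E = 0.07 at 95% confidence, z = 1.960.
n = p̂(1−p̂)(z/E)² = 0.454 × 0.546 × (1.960/0.07)² = 194.34 — call this n₀.
Finite-population correction with N = 937: n = n₀ / (1 + (n₀−1)/N) = 194.34 / 1.206 = 161.14
Round up: n = 162.

162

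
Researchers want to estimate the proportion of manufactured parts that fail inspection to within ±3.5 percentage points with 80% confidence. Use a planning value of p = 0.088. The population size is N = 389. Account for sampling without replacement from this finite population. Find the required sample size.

For a proportion with margin E = 0.035 at 80% confidence, z = 1.282.
n = p̂(1−p̂)(z/E)² = 0.088 × 0.912 × (1.282/0.035)² = 107.68 — call this n₀.
Finite-population correction with N = 389: n = n₀ / (1 + (n₀−1)/N) = 107.68 / 1.274 = 84.52
Round up: n = 85.

85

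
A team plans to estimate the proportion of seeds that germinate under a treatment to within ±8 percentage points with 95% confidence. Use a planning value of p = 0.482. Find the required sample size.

For a proportion with margin E = 0.08 at 95% confidence, z = 1.960.
n = p̂(1−p̂)(z/E)² = 0.482 × 0.518 × (1.960/0.08)² = 149.87
Round up: n = 150.

n = 150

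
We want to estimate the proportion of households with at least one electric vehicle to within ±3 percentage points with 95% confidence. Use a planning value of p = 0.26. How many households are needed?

822

For a proportion with margin E = 0.03 at 95% confidence, z = 1.960.
n = p̂(1−p̂)(z/E)² = 0.26 × 0.74 × (1.960/0.03)² = 821.25
Round up: n = 822.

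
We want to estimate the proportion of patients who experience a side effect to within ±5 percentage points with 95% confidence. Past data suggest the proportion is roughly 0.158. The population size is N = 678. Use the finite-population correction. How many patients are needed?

158

For a proportion with margin E = 0.05 at 95% confidence, z = 1.960.
n = p̂(1−p̂)(z/E)² = 0.158 × 0.842 × (1.960/0.05)² = 204.43 — call this n₀.
Finite-population correction with N = 678: n = n₀ / (1 + (n₀−1)/N) = 204.43 / 1.3 = 157.25
Round up: n = 158.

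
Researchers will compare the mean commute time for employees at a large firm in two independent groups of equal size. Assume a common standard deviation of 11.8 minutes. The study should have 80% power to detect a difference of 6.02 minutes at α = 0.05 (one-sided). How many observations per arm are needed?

48 per group

For two equal groups, n per group = 2·((z_α + z_β)·σ/δ)².
z_α = 1.645; z_β = 0.842 (power 80%).
n = 2 × (2.487 × 11.8 / 6.02)² = 2 × 23.76 = 47.52
Round up: n = 48 per group.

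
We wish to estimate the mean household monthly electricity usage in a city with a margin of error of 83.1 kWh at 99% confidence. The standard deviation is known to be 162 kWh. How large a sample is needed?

For a mean, the margin of error is E = z·σ/√n, so n = (zσ/E)².
At 99% confidence, z = 2.576.
n = (2.576 × 162 / 83.1)² = 25.22
Round up: n = 26.

n = 26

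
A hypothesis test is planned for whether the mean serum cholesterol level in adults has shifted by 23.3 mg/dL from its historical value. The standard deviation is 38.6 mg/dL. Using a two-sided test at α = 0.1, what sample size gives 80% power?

For a one-sample z-test, n = ((z_{α/2} + z_β)·σ/δ)².
z_{α/2} = 1.645 (two-sided α = 0.1); z_β = 0.842 (power 80% → β = 0.2).
n = (2.487 × 38.6 / 23.3)² = 16.98
Round up: n = 17.

17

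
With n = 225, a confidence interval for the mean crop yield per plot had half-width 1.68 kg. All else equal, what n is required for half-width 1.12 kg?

Margin of error scales as 1/√n, so n₂ = n₁·(E₁/E₂)².
n₂ = 225 × (1.68/1.12)² = 225 × 2.25 = 506.25
Round up: n₂ = 507.

507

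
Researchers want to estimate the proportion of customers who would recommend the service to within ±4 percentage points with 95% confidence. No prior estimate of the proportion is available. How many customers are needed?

601

For a proportion with margin E = 0.04 at 95% confidence, z = 1.960.
With no prior estimate, use p = 0.5, which maximizes p(1−p) at 0.25.
n = 0.25 × (z/E)² = 0.25 × (1.960/0.04)² = 600.25
Round up: n = 601.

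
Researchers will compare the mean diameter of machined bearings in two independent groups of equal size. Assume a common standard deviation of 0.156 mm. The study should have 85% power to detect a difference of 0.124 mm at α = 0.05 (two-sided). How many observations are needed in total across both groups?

58 total

For two equal groups, n per group = 2·((z_{α/2} + z_β)·σ/δ)².
z_{α/2} = 1.960; z_β = 1.036 (power 85%).
n = 2 × (2.996 × 0.156 / 0.124)² = 2 × 14.21 = 28.42
Round up: n = 29 per group.
Total across both groups: 2 × 29 = 58.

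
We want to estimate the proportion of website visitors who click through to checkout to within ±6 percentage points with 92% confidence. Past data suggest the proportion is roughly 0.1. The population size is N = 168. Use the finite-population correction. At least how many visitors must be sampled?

53

For a proportion with margin E = 0.06 at 92% confidence, z = 1.751.
n = p̂(1−p̂)(z/E)² = 0.1 × 0.9 × (1.751/0.06)² = 76.65 — call this n₀.
Finite-population correction with N = 168: n = n₀ / (1 + (n₀−1)/N) = 76.65 / 1.45 = 52.86
Round up: n = 53.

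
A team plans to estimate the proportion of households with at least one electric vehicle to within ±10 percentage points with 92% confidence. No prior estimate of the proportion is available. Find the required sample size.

77

For a proportion with margin E = 0.1 at 92% confidence, z = 1.751.
With no prior estimate, use p = 0.5, which maximizes p(1−p) at 0.25.
n = 0.25 × (z/E)² = 0.25 × (1.751/0.1)² = 76.65
Round up: n = 77.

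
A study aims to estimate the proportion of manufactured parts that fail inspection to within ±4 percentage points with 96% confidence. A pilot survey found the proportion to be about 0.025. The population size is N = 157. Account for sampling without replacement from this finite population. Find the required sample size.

n = 46

For a proportion with margin E = 0.04 at 96% confidence, z = 2.054.
n = p̂(1−p̂)(z/E)² = 0.025 × 0.975 × (2.054/0.04)² = 64.27 — call this n₀.
Finite-population correction with N = 157: n = n₀ / (1 + (n₀−1)/N) = 64.27 / 1.403 = 45.81
Round up: n = 46.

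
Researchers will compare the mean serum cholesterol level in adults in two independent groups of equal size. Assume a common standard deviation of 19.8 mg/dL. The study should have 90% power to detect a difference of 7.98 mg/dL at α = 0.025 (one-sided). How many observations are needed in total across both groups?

For two equal groups, n per group = 2·((z_α + z_β)·σ/δ)².
z_α = 1.960; z_β = 1.282 (power 90%).
n = 2 × (3.242 × 19.8 / 7.98)² = 2 × 64.71 = 129.42
Round up: n = 130 per group.
Total across both groups: 2 × 130 = 260.

260 total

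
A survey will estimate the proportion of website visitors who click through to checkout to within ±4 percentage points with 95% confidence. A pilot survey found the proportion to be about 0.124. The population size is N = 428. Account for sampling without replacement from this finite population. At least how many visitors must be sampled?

For a proportion with margin E = 0.04 at 95% confidence, z = 1.960.
n = p̂(1−p̂)(z/E)² = 0.124 × 0.876 × (1.960/0.04)² = 260.81 — call this n₀.
Finite-population correction with N = 428: n = n₀ / (1 + (n₀−1)/N) = 260.81 / 1.607 = 162.30
Round up: n = 163.

163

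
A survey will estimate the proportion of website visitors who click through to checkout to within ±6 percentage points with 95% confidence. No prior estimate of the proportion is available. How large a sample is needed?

267

For a proportion with margin E = 0.06 at 95% confidence, z = 1.960.
With no prior estimate, use p = 0.5, which maximizes p(1−p) at 0.25.
n = 0.25 × (z/E)² = 0.25 × (1.960/0.06)² = 266.78
Round up: n = 267.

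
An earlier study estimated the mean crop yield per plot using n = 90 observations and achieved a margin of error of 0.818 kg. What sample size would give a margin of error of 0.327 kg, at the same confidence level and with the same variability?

564

Margin of error scales as 1/√n, so n₂ = n₁·(E₁/E₂)².
n₂ = 90 × (0.818/0.327)² = 90 × 6.258 = 563.22
Round up: n₂ = 564.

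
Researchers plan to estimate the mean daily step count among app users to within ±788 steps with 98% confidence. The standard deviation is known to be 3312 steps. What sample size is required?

For a mean, the margin of error is E = z·σ/√n, so n = (zσ/E)².
At 98% confidence, z = 2.326.
n = (2.326 × 3312 / 788)² = 95.58
Round up: n = 96.

96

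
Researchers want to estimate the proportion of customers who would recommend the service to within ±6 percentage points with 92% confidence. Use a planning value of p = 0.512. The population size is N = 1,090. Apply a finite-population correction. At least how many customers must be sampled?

179

For a proportion with margin E = 0.06 at 92% confidence, z = 1.751.
n = p̂(1−p̂)(z/E)² = 0.512 × 0.488 × (1.751/0.06)² = 212.79 — call this n₀.
Finite-population correction with N = 1,090: n = n₀ / (1 + (n₀−1)/N) = 212.79 / 1.194 = 178.22
Round up: n = 179.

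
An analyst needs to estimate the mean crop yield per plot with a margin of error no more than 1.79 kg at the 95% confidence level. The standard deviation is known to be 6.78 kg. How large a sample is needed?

56

For a mean, the margin of error is E = z·σ/√n, so n = (zσ/E)².
At 95% confidence, z = 1.960.
n = (1.960 × 6.78 / 1.79)² = 55.11
Round up: n = 56.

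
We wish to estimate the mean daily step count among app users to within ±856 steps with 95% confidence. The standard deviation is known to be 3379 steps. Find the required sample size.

For a mean, the margin of error is E = z·σ/√n, so n = (zσ/E)².
At 95% confidence, z = 1.960.
n = (1.960 × 3379 / 856)² = 59.86
Round up: n = 60.

n = 60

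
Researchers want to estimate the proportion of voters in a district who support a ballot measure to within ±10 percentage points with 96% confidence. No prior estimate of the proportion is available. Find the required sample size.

For a proportion with margin E = 0.1 at 96% confidence, z = 2.054.
With no prior estimate, use p = 0.5, which maximizes p(1−p) at 0.25.
n = 0.25 × (z/E)² = 0.25 × (2.054/0.1)² = 105.47
Round up: n = 106.

n = 106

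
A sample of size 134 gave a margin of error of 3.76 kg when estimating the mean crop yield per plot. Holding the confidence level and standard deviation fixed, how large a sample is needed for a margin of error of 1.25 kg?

n = 1213

Margin of error scales as 1/√n, so n₂ = n₁·(E₁/E₂)².
n₂ = 134 × (3.76/1.25)² = 134 × 9.048 = 1212.43
Round up: n₂ = 1213.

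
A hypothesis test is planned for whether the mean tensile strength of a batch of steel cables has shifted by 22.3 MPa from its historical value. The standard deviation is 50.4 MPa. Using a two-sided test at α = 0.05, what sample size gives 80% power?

For a one-sample z-test, n = ((z_{α/2} + z_β)·σ/δ)².
z_{α/2} = 1.960 (two-sided α = 0.05); z_β = 0.842 (power 80% → β = 0.2).
n = (2.802 × 50.4 / 22.3)² = 40.10
Round up: n = 41.

n = 41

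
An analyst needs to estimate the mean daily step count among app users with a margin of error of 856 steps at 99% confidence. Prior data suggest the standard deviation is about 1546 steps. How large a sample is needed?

For a mean, the margin of error is E = z·σ/√n, so n = (zσ/E)².
At 99% confidence, z = 2.576.
n = (2.576 × 1546 / 856)² = 21.65
Round up: n = 22.

22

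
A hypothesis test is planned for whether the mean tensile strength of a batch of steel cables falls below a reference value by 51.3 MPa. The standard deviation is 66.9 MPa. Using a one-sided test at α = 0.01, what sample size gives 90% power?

n = 23

For a one-sample z-test, n = ((z_α + z_β)·σ/δ)².
z_α = 2.326 (one-sided α = 0.01); z_β = 1.282 (power 90% → β = 0.1).
n = (3.608 × 66.9 / 51.3)² = 22.14
Round up: n = 23.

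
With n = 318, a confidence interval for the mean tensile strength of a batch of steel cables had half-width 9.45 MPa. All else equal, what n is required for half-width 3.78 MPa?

Margin of error scales as 1/√n, so n₂ = n₁·(E₁/E₂)².
n₂ = 318 × (9.45/3.78)² = 318 × 6.25 = 1987.50
Round up: n₂ = 1988.

1988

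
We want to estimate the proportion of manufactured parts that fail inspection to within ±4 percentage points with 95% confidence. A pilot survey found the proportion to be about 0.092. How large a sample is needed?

n = 201

For a proportion with margin E = 0.04 at 95% confidence, z = 1.960.
n = p̂(1−p̂)(z/E)² = 0.092 × 0.908 × (1.960/0.04)² = 200.57
Round up: n = 201.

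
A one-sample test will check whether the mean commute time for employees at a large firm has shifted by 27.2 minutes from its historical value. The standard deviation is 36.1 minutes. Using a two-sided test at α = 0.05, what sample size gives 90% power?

For a one-sample z-test, n = ((z_{α/2} + z_β)·σ/δ)².
z_{α/2} = 1.960 (two-sided α = 0.05); z_β = 1.282 (power 90% → β = 0.1).
n = (3.242 × 36.1 / 27.2)² = 18.51
Round up: n = 19.

n = 19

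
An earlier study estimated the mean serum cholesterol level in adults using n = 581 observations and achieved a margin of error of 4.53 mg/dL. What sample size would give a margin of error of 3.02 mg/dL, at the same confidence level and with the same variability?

n = 1308

Margin of error scales as 1/√n, so n₂ = n₁·(E₁/E₂)².
n₂ = 581 × (4.53/3.02)² = 581 × 2.25 = 1307.25
Round up: n₂ = 1308.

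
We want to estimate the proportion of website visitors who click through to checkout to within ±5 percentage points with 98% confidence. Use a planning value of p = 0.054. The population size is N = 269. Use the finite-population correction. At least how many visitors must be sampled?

79

For a proportion with margin E = 0.05 at 98% confidence, z = 2.326.
n = p̂(1−p̂)(z/E)² = 0.054 × 0.946 × (2.326/0.05)² = 110.55 — call this n₀.
Finite-population correction with N = 269: n = n₀ / (1 + (n₀−1)/N) = 110.55 / 1.407 = 78.57
Round up: n = 79.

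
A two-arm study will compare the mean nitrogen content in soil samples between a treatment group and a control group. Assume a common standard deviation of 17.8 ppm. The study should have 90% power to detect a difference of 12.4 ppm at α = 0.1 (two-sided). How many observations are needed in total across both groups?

For two equal groups, n per group = 2·((z_{α/2} + z_β)·σ/δ)².
z_{α/2} = 1.645; z_β = 1.282 (power 90%).
n = 2 × (2.927 × 17.8 / 12.4)² = 2 × 17.65 = 35.30
Round up: n = 36 per group.
Total across both groups: 2 × 36 = 72.

72 total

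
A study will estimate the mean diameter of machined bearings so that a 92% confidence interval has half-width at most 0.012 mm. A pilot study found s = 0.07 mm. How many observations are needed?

n = 105

For a mean, the margin of error is E = z·σ/√n, so n = (zσ/E)².
At 92% confidence, z = 1.751.
n = (1.751 × 0.07 / 0.012)² = 104.33
Round up: n = 105.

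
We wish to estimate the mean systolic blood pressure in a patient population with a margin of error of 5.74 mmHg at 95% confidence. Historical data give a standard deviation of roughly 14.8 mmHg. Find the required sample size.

26

For a mean, the margin of error is E = z·σ/√n, so n = (zσ/E)².
At 95% confidence, z = 1.960.
n = (1.960 × 14.8 / 5.74)² = 25.54
Round up: n = 26.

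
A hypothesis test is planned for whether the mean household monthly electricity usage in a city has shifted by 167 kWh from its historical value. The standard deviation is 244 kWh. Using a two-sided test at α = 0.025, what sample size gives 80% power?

For a one-sample z-test, n = ((z_{α/2} + z_β)·σ/δ)².
z_{α/2} = 2.241 (two-sided α = 0.025); z_β = 0.842 (power 80% → β = 0.2).
n = (3.083 × 244 / 167)² = 20.29
Round up: n = 21.

n = 21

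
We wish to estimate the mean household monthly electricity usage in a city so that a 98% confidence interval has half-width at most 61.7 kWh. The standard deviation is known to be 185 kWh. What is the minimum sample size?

49

For a mean, the margin of error is E = z·σ/√n, so n = (zσ/E)².
At 98% confidence, z = 2.326.
n = (2.326 × 185 / 61.7)² = 48.64
Round up: n = 49.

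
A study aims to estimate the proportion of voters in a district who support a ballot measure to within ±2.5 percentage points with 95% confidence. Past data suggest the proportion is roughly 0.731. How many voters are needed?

For a proportion with margin E = 0.025 at 95% confidence, z = 1.960.
n = p̂(1−p̂)(z/E)² = 0.731 × 0.269 × (1.960/0.025)² = 1208.65
Round up: n = 1209.

1209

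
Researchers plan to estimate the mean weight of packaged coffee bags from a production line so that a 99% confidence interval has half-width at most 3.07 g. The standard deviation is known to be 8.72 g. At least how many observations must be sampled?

For a mean, the margin of error is E = z·σ/√n, so n = (zσ/E)².
At 99% confidence, z = 2.576.
n = (2.576 × 8.72 / 3.07)² = 53.54
Round up: n = 54.

54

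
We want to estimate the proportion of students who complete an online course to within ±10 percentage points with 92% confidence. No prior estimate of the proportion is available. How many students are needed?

77

For a proportion with margin E = 0.1 at 92% confidence, z = 1.751.
With no prior estimate, use p = 0.5, which maximizes p(1−p) at 0.25.
n = 0.25 × (z/E)² = 0.25 × (1.751/0.1)² = 76.65
Round up: n = 77.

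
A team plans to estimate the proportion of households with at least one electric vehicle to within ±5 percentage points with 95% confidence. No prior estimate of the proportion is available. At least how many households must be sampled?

For a proportion with margin E = 0.05 at 95% confidence, z = 1.960.
With no prior estimate, use p = 0.5, which maximizes p(1−p) at 0.25.
n = 0.25 × (z/E)² = 0.25 × (1.960/0.05)² = 384.16
Round up: n = 385.

385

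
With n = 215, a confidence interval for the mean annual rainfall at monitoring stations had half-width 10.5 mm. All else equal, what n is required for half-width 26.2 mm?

Margin of error scales as 1/√n, so n₂ = n₁·(E₁/E₂)².
n₂ = 215 × (10.5/26.2)² = 215 × 0.1606 = 34.53
Round up: n₂ = 35.

35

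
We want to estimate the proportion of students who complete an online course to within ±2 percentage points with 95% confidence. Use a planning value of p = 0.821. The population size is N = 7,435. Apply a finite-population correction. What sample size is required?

1187

For a proportion with margin E = 0.02 at 95% confidence, z = 1.960.
n = p̂(1−p̂)(z/E)² = 0.821 × 0.179 × (1.960/0.02)² = 1411.39 — call this n₀.
Finite-population correction with N = 7,435: n = n₀ / (1 + (n₀−1)/N) = 1411.39 / 1.19 = 1186.04
Round up: n = 1187.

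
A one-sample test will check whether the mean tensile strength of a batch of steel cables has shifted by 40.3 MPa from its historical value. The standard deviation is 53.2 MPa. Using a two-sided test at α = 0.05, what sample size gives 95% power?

For a one-sample z-test, n = ((z_{α/2} + z_β)·σ/δ)².
z_{α/2} = 1.960 (two-sided α = 0.05); z_β = 1.645 (power 95% → β = 0.05).
n = (3.605 × 53.2 / 40.3)² = 22.65
Round up: n = 23.

n = 23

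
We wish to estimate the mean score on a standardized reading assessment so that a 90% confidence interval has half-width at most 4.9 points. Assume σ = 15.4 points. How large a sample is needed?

27

For a mean, the margin of error is E = z·σ/√n, so n = (zσ/E)².
At 90% confidence, z = 1.645.
n = (1.645 × 15.4 / 4.9)² = 26.73
Round up: n = 27.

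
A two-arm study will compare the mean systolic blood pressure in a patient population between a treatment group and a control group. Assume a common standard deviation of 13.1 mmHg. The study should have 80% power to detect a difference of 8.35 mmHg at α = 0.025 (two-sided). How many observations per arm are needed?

For two equal groups, n per group = 2·((z_{α/2} + z_β)·σ/δ)².
z_{α/2} = 2.241; z_β = 0.842 (power 80%).
n = 2 × (3.083 × 13.1 / 8.35)² = 2 × 23.39 = 46.78
Round up: n = 47 per group.

47 per group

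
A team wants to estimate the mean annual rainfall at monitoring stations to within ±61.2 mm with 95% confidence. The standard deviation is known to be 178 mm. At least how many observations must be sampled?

For a mean, the margin of error is E = z·σ/√n, so n = (zσ/E)².
At 95% confidence, z = 1.960.
n = (1.960 × 178 / 61.2)² = 32.50
Round up: n = 33.

33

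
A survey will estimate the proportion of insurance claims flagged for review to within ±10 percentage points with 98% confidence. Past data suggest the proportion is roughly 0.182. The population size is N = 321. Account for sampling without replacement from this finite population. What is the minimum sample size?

n = 65

For a proportion with margin E = 0.1 at 98% confidence, z = 2.326.
n = p̂(1−p̂)(z/E)² = 0.182 × 0.818 × (2.326/0.1)² = 80.55 — call this n₀.
Finite-population correction with N = 321: n = n₀ / (1 + (n₀−1)/N) = 80.55 / 1.248 = 64.54
Round up: n = 65.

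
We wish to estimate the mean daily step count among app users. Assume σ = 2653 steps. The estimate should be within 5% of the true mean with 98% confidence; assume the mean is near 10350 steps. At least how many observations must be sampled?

143

For a mean, the margin of error is E = z·σ/√n, so n = (zσ/E)².
At 98% confidence, z = 2.326.
E = 5% of 10350 = 517.5 steps.
n = (2.326 × 2653 / 517.5)² = 142.19
Round up: n = 143.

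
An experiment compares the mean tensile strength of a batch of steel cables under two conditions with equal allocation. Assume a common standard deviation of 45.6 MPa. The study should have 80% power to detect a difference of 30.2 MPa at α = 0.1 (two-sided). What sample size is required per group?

29 per group

For two equal groups, n per group = 2·((z_{α/2} + z_β)·σ/δ)².
z_{α/2} = 1.645; z_β = 0.842 (power 80%).
n = 2 × (2.487 × 45.6 / 30.2)² = 2 × 14.10 = 28.20
Round up: n = 29 per group.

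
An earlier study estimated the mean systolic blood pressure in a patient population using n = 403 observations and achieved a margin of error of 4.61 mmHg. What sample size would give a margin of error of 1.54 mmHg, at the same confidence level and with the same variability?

Margin of error scales as 1/√n, so n₂ = n₁·(E₁/E₂)².
n₂ = 403 × (4.61/1.54)² = 403 × 8.961 = 3611.28
Round up: n₂ = 3612.

n = 3612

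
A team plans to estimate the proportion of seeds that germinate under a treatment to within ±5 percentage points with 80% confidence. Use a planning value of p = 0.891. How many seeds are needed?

For a proportion with margin E = 0.05 at 80% confidence, z = 1.282.
n = p̂(1−p̂)(z/E)² = 0.891 × 0.109 × (1.282/0.05)² = 63.85
Round up: n = 64.

n = 64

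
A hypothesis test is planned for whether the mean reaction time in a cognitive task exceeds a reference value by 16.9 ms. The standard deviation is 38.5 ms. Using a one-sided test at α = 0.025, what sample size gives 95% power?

For a one-sample z-test, n = ((z_α + z_β)·σ/δ)².
z_α = 1.960 (one-sided α = 0.025); z_β = 1.645 (power 95% → β = 0.05).
n = (3.605 × 38.5 / 16.9)² = 67.45
Round up: n = 68.

68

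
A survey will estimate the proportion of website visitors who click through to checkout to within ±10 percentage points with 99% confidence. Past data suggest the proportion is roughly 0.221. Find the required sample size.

For a proportion with margin E = 0.1 at 99% confidence, z = 2.576.
n = p̂(1−p̂)(z/E)² = 0.221 × 0.779 × (2.576/0.1)² = 114.24
Round up: n = 115.

n = 115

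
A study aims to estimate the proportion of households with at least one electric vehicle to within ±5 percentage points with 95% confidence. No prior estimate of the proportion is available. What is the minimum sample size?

385

For a proportion with margin E = 0.05 at 95% confidence, z = 1.960.
With no prior estimate, use p = 0.5, which maximizes p(1−p) at 0.25.
n = 0.25 × (z/E)² = 0.25 × (1.960/0.05)² = 384.16
Round up: n = 385.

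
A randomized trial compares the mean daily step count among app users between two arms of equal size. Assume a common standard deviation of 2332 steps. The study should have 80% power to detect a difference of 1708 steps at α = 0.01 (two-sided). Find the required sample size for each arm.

For two equal groups, n per group = 2·((z_{α/2} + z_β)·σ/δ)².
z_{α/2} = 2.576; z_β = 0.842 (power 80%).
n = 2 × (3.418 × 2332 / 1708)² = 2 × 21.78 = 43.56
Round up: n = 44 per group.

44 per group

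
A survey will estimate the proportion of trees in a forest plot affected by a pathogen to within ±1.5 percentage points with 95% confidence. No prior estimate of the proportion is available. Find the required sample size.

For a proportion with margin E = 0.015 at 95% confidence, z = 1.960.
With no prior estimate, use p = 0.5, which maximizes p(1−p) at 0.25.
n = 0.25 × (z/E)² = 0.25 × (1.960/0.015)² = 4268.44
Round up: n = 4269.

4269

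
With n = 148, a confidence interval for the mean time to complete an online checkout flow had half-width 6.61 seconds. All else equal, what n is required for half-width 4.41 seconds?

Margin of error scales as 1/√n, so n₂ = n₁·(E₁/E₂)².
n₂ = 148 × (6.61/4.41)² = 148 × 2.247 = 332.56
Round up: n₂ = 333.

333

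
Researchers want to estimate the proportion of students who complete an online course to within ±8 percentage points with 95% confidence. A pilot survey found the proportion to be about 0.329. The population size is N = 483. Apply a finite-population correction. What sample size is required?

For a proportion with margin E = 0.08 at 95% confidence, z = 1.960.
n = p̂(1−p̂)(z/E)² = 0.329 × 0.671 × (1.960/0.08)² = 132.51 — call this n₀.
Finite-population correction with N = 483: n = n₀ / (1 + (n₀−1)/N) = 132.51 / 1.272 = 104.17
Round up: n = 105.

n = 105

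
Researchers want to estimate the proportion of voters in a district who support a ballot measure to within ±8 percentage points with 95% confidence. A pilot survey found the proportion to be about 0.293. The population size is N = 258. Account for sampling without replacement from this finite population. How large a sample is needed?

85

For a proportion with margin E = 0.08 at 95% confidence, z = 1.960.
n = p̂(1−p̂)(z/E)² = 0.293 × 0.707 × (1.960/0.08)² = 124.34 — call this n₀.
Finite-population correction with N = 258: n = n₀ / (1 + (n₀−1)/N) = 124.34 / 1.478 = 84.13
Round up: n = 85.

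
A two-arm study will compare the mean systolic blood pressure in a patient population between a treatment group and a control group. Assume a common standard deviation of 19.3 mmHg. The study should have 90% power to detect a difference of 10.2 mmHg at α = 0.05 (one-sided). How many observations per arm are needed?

62 per group

For two equal groups, n per group = 2·((z_α + z_β)·σ/δ)².
z_α = 1.645; z_β = 1.282 (power 90%).
n = 2 × (2.927 × 19.3 / 10.2)² = 2 × 30.67 = 61.34
Round up: n = 62 per group.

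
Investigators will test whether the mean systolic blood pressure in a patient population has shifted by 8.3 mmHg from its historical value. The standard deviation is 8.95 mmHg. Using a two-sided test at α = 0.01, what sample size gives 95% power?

21

For a one-sample z-test, n = ((z_{α/2} + z_β)·σ/δ)².
z_{α/2} = 2.576 (two-sided α = 0.01); z_β = 1.645 (power 95% → β = 0.05).
n = (4.221 × 8.95 / 8.3)² = 20.72
Round up: n = 21.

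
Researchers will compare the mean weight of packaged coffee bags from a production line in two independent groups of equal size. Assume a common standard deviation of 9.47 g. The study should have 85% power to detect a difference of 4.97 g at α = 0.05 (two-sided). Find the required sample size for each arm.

For two equal groups, n per group = 2·((z_{α/2} + z_β)·σ/δ)².
z_{α/2} = 1.960; z_β = 1.036 (power 85%).
n = 2 × (2.996 × 9.47 / 4.97)² = 2 × 32.59 = 65.18
Round up: n = 66 per group.

66 per group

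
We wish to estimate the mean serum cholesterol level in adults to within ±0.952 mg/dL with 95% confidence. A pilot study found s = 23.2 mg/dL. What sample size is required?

For a mean, the margin of error is E = z·σ/√n, so n = (zσ/E)².
At 95% confidence, z = 1.960.
n = (1.960 × 23.2 / 0.952)² = 2281.47
Round up: n = 2282.

2282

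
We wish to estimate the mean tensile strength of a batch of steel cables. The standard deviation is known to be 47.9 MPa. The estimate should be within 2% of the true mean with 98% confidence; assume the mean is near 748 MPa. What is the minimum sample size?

For a mean, the margin of error is E = z·σ/√n, so n = (zσ/E)².
At 98% confidence, z = 2.326.
E = 2% of 748 = 14.96 MPa.
n = (2.326 × 47.9 / 14.96)² = 55.47
Round up: n = 56.

56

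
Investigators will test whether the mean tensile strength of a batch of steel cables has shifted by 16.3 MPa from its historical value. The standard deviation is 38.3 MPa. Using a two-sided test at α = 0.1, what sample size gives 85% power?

For a one-sample z-test, n = ((z_{α/2} + z_β)·σ/δ)².
z_{α/2} = 1.645 (two-sided α = 0.1); z_β = 1.036 (power 85% → β = 0.15).
n = (2.681 × 38.3 / 16.3)² = 39.68
Round up: n = 40.

40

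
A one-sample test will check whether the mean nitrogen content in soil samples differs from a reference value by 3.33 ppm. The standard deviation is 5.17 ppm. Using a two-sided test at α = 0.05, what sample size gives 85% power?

For a one-sample z-test, n = ((z_{α/2} + z_β)·σ/δ)².
z_{α/2} = 1.960 (two-sided α = 0.05); z_β = 1.036 (power 85% → β = 0.15).
n = (2.996 × 5.17 / 3.33)² = 21.64
Round up: n = 22.

n = 22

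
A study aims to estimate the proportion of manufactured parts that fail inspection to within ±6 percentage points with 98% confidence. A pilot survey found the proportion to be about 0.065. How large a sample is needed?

92

For a proportion with margin E = 0.06 at 98% confidence, z = 2.326.
n = p̂(1−p̂)(z/E)² = 0.065 × 0.935 × (2.326/0.06)² = 91.34
Round up: n = 92.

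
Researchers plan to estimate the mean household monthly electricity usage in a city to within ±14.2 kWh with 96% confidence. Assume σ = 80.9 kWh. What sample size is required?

137

For a mean, the margin of error is E = z·σ/√n, so n = (zσ/E)².
At 96% confidence, z = 2.054.
n = (2.054 × 80.9 / 14.2)² = 136.94
Round up: n = 137.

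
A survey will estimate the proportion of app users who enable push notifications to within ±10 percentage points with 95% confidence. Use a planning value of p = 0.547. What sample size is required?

96

For a proportion with margin E = 0.1 at 95% confidence, z = 1.960.
n = p̂(1−p̂)(z/E)² = 0.547 × 0.453 × (1.960/0.1)² = 95.19
Round up: n = 96.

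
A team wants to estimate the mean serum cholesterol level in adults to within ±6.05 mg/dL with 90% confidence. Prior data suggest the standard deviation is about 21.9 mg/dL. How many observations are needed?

For a mean, the margin of error is E = z·σ/√n, so n = (zσ/E)².
At 90% confidence, z = 1.645.
n = (1.645 × 21.9 / 6.05)² = 35.46
Round up: n = 36.

36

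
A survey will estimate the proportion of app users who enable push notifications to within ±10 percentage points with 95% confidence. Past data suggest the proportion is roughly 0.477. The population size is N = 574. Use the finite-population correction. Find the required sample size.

For a proportion with margin E = 0.1 at 95% confidence, z = 1.960.
n = p̂(1−p̂)(z/E)² = 0.477 × 0.523 × (1.960/0.1)² = 95.84 — call this n₀.
Finite-population correction with N = 574: n = n₀ / (1 + (n₀−1)/N) = 95.84 / 1.165 = 82.27
Round up: n = 83.

83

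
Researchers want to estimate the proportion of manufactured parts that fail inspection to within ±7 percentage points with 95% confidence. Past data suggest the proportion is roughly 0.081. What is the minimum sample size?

59

For a proportion with margin E = 0.07 at 95% confidence, z = 1.960.
n = p̂(1−p̂)(z/E)² = 0.081 × 0.919 × (1.960/0.07)² = 58.36
Round up: n = 59.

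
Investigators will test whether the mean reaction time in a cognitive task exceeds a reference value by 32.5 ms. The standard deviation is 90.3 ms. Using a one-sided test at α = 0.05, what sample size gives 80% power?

For a one-sample z-test, n = ((z_α + z_β)·σ/δ)².
z_α = 1.645 (one-sided α = 0.05); z_β = 0.842 (power 80% → β = 0.2).
n = (2.487 × 90.3 / 32.5)² = 47.75
Round up: n = 48.

48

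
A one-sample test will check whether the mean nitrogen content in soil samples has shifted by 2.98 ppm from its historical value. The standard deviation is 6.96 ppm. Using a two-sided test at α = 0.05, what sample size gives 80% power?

For a one-sample z-test, n = ((z_{α/2} + z_β)·σ/δ)².
z_{α/2} = 1.960 (two-sided α = 0.05); z_β = 0.842 (power 80% → β = 0.2).
n = (2.802 × 6.96 / 2.98)² = 42.83
Round up: n = 43.

n = 43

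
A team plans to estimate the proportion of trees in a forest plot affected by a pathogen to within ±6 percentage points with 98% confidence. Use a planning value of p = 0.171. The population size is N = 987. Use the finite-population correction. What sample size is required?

For a proportion with margin E = 0.06 at 98% confidence, z = 2.326.
n = p̂(1−p̂)(z/E)² = 0.171 × 0.829 × (2.326/0.06)² = 213.04 — call this n₀.
Finite-population correction with N = 987: n = n₀ / (1 + (n₀−1)/N) = 213.04 / 1.215 = 175.34
Round up: n = 176.

n = 176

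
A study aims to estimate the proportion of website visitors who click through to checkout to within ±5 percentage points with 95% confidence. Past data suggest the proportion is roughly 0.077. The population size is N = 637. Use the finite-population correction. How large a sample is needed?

n = 94

For a proportion with margin E = 0.05 at 95% confidence, z = 1.960.
n = p̂(1−p̂)(z/E)² = 0.077 × 0.923 × (1.960/0.05)² = 109.21 — call this n₀.
Finite-population correction with N = 637: n = n₀ / (1 + (n₀−1)/N) = 109.21 / 1.17 = 93.34
Round up: n = 94.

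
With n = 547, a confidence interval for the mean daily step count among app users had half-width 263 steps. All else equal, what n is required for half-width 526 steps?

137

Margin of error scales as 1/√n, so n₂ = n₁·(E₁/E₂)².
n₂ = 547 × (263/526)² = 547 × 0.25 = 136.75
Round up: n₂ = 137.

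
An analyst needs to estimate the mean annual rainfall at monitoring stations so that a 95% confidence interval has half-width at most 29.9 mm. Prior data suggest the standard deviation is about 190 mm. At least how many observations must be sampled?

156

For a mean, the margin of error is E = z·σ/√n, so n = (zσ/E)².
At 95% confidence, z = 1.960.
n = (1.960 × 190 / 29.9)² = 155.12
Round up: n = 156.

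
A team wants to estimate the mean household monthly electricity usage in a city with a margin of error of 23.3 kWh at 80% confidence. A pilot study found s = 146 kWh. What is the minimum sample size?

65

For a mean, the margin of error is E = z·σ/√n, so n = (zσ/E)².
At 80% confidence, z = 1.282.
n = (1.282 × 146 / 23.3)² = 64.53
Round up: n = 65.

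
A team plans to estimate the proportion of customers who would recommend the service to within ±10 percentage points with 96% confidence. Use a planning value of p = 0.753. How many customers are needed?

For a proportion with margin E = 0.1 at 96% confidence, z = 2.054.
n = p̂(1−p̂)(z/E)² = 0.753 × 0.247 × (2.054/0.1)² = 78.47
Round up: n = 79.

79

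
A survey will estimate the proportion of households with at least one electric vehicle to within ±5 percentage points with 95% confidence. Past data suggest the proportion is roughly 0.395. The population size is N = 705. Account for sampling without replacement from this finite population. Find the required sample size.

For a proportion with margin E = 0.05 at 95% confidence, z = 1.960.
n = p̂(1−p̂)(z/E)² = 0.395 × 0.605 × (1.960/0.05)² = 367.22 — call this n₀.
Finite-population correction with N = 705: n = n₀ / (1 + (n₀−1)/N) = 367.22 / 1.519 = 241.75
Round up: n = 242.

242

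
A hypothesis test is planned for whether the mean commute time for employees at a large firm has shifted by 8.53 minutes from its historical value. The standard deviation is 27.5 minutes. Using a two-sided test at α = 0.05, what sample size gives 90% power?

For a one-sample z-test, n = ((z_{α/2} + z_β)·σ/δ)².
z_{α/2} = 1.960 (two-sided α = 0.05); z_β = 1.282 (power 90% → β = 0.1).
n = (3.242 × 27.5 / 8.53)² = 109.24
Round up: n = 110.

110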